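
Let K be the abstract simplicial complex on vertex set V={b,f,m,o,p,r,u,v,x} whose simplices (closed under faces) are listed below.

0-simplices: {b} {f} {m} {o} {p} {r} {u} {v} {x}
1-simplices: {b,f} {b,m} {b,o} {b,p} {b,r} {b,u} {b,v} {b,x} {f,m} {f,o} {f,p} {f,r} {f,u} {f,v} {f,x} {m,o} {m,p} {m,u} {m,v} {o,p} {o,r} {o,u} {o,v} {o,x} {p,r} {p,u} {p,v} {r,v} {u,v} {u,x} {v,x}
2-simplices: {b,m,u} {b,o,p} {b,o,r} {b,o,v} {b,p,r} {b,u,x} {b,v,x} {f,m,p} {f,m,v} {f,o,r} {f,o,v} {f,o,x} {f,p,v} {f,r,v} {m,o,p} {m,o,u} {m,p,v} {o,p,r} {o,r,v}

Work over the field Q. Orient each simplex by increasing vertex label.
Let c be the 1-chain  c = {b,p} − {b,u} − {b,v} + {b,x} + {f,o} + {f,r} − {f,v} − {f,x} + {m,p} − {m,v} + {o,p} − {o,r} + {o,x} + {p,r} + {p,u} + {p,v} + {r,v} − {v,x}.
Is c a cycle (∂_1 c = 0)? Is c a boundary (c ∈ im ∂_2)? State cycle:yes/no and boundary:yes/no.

cycle:yes boundary:no

n_0=9 n_1=31 n_2=19  [Q]
∂1: piv[bf,bm,bo,bp,br,bu,bv,bx] rk=8  ker:fm,fo,fp,fr,fu,fv,fx,mo,mp,mu,mv,op,or,ou,ov,ox,pr,pu,pv,rv,uv,ux,vx
∂2: piv[bmu,bop,bor,bov,bpr,bux,bvx,fmp,fmv,for,fov,fox,fpv,frv,mop,mou] rk=16  ker:mpv,opr,orv
∂1c = 0
c vs im∂2: residual ≠ 0 ⇒ not boundary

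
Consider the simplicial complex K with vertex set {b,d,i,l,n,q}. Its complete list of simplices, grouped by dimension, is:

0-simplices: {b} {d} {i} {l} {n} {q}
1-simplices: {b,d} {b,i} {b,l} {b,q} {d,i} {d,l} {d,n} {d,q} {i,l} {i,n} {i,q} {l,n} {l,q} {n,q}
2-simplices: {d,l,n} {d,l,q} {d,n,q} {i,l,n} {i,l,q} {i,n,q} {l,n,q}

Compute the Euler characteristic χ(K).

n_0=6 n_1=14 n_2=7
χ=+6−14+7=-1

χ(K)=-1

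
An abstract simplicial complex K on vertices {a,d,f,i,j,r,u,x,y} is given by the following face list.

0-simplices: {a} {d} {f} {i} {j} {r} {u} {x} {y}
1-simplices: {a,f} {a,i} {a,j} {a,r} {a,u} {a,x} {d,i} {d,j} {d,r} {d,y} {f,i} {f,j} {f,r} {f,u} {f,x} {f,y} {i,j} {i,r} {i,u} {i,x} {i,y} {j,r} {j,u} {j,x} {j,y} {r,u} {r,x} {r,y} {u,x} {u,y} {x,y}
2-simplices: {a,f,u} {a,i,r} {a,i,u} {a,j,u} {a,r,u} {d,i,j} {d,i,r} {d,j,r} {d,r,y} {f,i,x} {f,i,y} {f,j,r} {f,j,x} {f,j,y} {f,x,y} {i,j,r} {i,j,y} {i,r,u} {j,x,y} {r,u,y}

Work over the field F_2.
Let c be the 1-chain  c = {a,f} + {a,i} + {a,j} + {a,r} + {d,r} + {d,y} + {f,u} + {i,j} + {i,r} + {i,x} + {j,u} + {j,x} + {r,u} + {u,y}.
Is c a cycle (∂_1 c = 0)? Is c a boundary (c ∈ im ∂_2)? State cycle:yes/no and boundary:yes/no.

n_0=9 n_1=31 n_2=20  [Z2]
∂1: piv[af,ai,aj,ar,au,ax,di,dy] rk=8  ker:dj,dr,fi,fj,fr,fu,fx,fy,ij,ir,iu,ix,iy,jr,ju,jx,jy,ru,rx,ry,ux,uy,xy
∂2: piv[afu,air,aiu,aju,aru,dij,dir,djr,dry,fix,fiy,fjr,fjx,fjy,fxy,ijy,ruy] rk=17  ker:ijr,iru,jxy
∂1c = 0
c vs im∂2: reduces to 0 ⇒ boundary

cycle:yes boundary:yes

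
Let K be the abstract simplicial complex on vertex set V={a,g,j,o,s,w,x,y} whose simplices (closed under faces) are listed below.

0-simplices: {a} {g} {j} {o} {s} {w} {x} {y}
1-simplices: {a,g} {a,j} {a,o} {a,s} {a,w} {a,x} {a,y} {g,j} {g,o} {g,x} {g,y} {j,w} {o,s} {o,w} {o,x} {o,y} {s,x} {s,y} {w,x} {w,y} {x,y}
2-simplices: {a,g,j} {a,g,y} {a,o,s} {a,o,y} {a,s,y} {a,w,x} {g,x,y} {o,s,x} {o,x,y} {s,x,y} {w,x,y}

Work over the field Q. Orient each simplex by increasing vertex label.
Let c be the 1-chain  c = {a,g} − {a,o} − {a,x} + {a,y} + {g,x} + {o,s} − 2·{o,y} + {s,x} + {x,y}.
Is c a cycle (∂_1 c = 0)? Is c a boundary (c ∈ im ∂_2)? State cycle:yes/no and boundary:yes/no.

n_0=8 n_1=21 n_2=11  [Q]
∂1: piv[ag,aj,ao,as,aw,ax,ay] rk=7  ker:gj,go,gx,gy,jw,os,ow,ox,oy,sx,sy,wx,wy,xy
∂2: piv[agj,agy,aos,aoy,asy,awx,gxy,osx,oxy,wxy] rk=10  ker:sxy
∂1c = 0
c vs im∂2: residual ≠ 0 ⇒ not boundary

cycle:yes boundary:no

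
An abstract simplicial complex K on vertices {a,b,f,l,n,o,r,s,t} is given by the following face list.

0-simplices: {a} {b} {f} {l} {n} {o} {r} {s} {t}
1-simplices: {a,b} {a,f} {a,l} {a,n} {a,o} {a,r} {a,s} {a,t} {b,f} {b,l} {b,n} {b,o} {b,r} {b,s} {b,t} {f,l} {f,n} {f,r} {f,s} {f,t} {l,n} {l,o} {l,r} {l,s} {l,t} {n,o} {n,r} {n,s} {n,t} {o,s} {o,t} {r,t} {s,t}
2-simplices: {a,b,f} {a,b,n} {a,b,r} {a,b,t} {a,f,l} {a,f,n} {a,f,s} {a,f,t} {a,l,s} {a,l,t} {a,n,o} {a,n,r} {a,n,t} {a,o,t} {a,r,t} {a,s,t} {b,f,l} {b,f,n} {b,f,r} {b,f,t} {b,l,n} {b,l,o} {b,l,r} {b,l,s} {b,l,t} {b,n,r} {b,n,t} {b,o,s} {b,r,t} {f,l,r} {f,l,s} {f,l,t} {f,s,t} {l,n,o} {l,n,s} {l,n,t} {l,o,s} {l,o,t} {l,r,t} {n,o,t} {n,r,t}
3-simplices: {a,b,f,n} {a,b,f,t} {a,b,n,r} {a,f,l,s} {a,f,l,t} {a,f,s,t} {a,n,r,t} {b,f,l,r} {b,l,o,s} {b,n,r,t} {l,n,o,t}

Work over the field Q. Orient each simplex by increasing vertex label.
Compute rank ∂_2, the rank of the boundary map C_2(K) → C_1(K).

rank∂_2=25

n_0=9 n_1=33 n_2=41 n_3=11  [Q]
∂1: piv[ab,af,al,an,ao,ar,as,at] rk=8  ker:bf,bl,bn,bo,br,bs,bt,fl,fn,fr,fs,ft,ln,lo,lr,ls,lt,no,nr,ns,nt,os,ot,rt,st
∂2: piv[abf,abn,abr,abt,afl,afn,afs,aft,als,alt,ano,anr,ant,aot,art,ast,bfl,bfr,bln,blo,blr,bls,bos,lno,lns] rk=25  ker:bfn,bft,blt,bnr,bnt,brt,flr,fls,flt,fst,lnt,los,lot,lrt,not,nrt
∂3: piv[abfn,abft,abnr,afls,aflt,afst,anrt,bflr,blos,bnrt,lnot] rk=11
rk∂_2=25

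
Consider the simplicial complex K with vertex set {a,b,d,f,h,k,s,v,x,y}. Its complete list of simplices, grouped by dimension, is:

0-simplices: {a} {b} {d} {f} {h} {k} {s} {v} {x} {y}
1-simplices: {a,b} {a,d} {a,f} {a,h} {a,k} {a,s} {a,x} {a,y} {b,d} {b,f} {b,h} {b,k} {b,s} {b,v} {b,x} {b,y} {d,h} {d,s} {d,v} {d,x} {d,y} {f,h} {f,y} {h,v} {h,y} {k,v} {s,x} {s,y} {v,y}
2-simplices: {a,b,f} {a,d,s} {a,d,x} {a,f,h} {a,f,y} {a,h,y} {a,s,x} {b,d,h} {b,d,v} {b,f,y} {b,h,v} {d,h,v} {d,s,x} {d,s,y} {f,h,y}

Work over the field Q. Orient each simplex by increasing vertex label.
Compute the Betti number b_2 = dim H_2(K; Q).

b_2=3

n_0=10 n_1=29 n_2=15  [Q]
∂1: piv[ab,ad,af,ah,ak,as,ax,ay,bv] rk=9  ker:bd,bf,bh,bk,bs,bx,by,dh,ds,dv,dx,dy,fh,fy,hv,hy,kv,sx,sy,vy
∂2: piv[abf,ads,adx,afh,afy,ahy,asx,bdh,bdv,bfy,bhv,dsy] rk=12  ker:dhv,dsx,fhy
b_2=(15−12)−0=3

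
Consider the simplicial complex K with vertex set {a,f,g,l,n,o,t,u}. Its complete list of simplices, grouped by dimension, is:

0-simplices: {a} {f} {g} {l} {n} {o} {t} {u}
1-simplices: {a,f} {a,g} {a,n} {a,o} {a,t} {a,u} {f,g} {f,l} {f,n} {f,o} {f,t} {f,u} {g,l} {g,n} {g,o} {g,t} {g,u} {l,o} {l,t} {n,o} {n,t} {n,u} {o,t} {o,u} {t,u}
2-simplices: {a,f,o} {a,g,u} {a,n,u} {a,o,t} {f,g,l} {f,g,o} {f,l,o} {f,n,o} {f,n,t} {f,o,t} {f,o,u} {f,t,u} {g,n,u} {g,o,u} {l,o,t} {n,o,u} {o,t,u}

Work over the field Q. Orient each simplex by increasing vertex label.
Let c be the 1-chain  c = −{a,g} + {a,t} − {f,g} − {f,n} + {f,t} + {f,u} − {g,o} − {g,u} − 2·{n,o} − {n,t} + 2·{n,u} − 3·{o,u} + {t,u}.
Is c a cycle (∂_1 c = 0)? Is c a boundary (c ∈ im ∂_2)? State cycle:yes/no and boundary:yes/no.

cycle:yes boundary:no

n_0=8 n_1=25 n_2=17  [Q]
∂1: piv[af,ag,an,ao,at,au,fl] rk=7  ker:fg,fn,fo,ft,fu,gl,gn,go,gt,gu,lo,lt,no,nt,nu,ot,ou,tu
∂2: piv[afo,agu,anu,aot,fgl,fgo,flo,fno,fnt,fot,fou,ftu,gnu,gou,lot,nou] rk=16  ker:otu
∂1c = 0
c vs im∂2: residual ≠ 0 ⇒ not boundary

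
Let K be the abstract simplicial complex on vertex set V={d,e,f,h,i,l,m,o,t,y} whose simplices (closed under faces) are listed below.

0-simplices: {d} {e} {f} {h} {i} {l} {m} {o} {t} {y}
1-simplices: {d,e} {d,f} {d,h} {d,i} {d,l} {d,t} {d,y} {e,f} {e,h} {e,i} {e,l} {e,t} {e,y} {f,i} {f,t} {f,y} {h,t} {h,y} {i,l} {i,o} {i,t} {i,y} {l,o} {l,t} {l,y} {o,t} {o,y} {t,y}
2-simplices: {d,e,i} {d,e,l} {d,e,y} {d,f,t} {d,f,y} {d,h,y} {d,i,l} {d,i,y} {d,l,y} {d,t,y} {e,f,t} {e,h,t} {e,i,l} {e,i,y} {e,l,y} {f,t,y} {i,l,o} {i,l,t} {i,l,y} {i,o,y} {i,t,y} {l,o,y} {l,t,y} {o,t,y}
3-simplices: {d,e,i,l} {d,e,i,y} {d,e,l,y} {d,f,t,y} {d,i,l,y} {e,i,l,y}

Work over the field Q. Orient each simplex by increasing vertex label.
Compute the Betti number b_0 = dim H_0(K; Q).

b_0=2

n_0=10 n_1=28 n_2=24 n_3=6  [Q]
∂1: piv[de,df,dh,di,dl,dt,dy,io] rk=8  ker:ef,eh,ei,el,et,ey,fi,ft,fy,ht,hy,il,it,iy,lo,lt,ly,ot,oy,ty
∂2: piv[dei,del,dey,dft,dfy,dhy,dil,diy,dly,dty,eft,eht,ilo,ilt,ioy,ity,oty] rk=17  ker:eil,eiy,ely,fty,ily,loy,lty
∂3: piv[deil,deiy,dely,dfty,dily] rk=5  ker:eily
b_0=(10−0)−8=2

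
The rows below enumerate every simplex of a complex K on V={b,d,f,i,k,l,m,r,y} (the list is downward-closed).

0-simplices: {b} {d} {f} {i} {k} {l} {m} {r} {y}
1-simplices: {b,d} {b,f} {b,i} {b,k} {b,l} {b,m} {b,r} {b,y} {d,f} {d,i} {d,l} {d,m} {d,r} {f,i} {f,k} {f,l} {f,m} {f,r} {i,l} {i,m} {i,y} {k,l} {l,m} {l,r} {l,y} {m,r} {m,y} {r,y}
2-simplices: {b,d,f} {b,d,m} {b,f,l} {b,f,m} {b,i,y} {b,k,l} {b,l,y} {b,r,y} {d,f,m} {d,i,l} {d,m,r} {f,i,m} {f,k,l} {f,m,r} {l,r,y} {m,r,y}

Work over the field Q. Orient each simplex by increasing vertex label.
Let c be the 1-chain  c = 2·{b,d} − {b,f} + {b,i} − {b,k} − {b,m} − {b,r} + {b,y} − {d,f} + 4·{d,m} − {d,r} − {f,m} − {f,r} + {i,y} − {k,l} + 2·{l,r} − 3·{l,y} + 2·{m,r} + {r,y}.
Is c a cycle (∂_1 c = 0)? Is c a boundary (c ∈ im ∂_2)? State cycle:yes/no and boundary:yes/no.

n_0=9 n_1=28 n_2=16  [Q]
∂1: piv[bd,bf,bi,bk,bl,bm,br,by] rk=8  ker:df,di,dl,dm,dr,fi,fk,fl,fm,fr,il,im,iy,kl,lm,lr,ly,mr,my,ry
∂2: piv[bdf,bdm,bfl,bfm,biy,bkl,bly,bry,dil,dmr,fim,fkl,fmr,lry,mry] rk=15  ker:dfm
∂1c = 0
c vs im∂2: reduces to 0 ⇒ boundary

cycle:yes boundary:yes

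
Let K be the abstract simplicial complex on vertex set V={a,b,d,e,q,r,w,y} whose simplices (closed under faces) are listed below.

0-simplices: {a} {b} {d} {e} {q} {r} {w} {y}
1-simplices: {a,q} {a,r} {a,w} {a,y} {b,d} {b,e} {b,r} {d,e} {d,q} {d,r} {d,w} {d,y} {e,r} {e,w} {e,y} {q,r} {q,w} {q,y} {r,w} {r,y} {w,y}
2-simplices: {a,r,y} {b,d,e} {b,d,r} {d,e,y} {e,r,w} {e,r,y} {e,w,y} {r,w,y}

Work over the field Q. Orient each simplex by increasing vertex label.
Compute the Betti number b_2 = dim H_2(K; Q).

n_0=8 n_1=21 n_2=8  [Q]
∂1: piv[aq,ar,aw,ay,bd,be,br] rk=7  ker:de,dq,dr,dw,dy,er,ew,ey,qr,qw,qy,rw,ry,wy
∂2: piv[ary,bde,bdr,dey,erw,ery,ewy] rk=7  ker:rwy
b_2=(8−7)−0=1

b_2=1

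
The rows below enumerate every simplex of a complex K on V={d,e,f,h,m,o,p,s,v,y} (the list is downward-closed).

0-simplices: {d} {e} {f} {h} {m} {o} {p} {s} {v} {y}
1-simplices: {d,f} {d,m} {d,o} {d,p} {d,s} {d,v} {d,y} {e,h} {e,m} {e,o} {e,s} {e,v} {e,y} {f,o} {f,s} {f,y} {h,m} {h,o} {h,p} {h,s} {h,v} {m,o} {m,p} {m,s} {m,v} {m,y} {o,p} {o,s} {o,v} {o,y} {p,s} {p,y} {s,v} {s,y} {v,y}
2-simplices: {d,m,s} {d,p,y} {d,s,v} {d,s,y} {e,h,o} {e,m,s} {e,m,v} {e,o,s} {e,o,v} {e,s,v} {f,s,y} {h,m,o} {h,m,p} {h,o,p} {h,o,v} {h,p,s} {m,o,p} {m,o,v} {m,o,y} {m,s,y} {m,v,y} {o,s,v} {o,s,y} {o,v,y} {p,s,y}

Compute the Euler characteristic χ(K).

n_0=10 n_1=35 n_2=25
χ=+10−35+25=0

χ(K)=0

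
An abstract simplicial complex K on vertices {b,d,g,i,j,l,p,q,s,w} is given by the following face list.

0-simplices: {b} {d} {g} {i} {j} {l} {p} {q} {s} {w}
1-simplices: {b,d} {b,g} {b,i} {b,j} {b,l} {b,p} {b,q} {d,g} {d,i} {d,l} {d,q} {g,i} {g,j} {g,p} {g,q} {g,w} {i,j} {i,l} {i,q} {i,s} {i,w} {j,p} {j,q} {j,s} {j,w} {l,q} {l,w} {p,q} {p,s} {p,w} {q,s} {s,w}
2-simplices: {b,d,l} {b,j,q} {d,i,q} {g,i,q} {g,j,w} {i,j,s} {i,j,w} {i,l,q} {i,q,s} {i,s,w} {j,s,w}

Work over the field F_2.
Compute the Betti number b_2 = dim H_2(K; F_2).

n_0=10 n_1=32 n_2=11  [Z2]
∂1: piv[bd,bg,bi,bj,bl,bp,bq,gw,is] rk=9  ker:dg,di,dl,dq,gi,gj,gp,gq,ij,il,iq,iw,jp,jq,js,jw,lq,lw,pq,ps,pw,qs,sw
∂2: piv[bdl,bjq,diq,giq,gjw,ijs,ijw,ilq,iqs,isw] rk=10  ker:jsw
b_2=(11−10)−0=1

b_2=1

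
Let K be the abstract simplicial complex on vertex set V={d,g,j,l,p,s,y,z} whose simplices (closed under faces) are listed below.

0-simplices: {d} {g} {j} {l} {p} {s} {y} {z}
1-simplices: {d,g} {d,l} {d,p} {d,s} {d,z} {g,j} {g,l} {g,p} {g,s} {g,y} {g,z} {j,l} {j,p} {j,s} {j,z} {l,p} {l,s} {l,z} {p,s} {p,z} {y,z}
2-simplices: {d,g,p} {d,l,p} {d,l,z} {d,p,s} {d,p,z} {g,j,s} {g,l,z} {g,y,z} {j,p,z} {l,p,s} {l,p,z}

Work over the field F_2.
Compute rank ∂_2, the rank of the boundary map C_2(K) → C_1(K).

n_0=8 n_1=21 n_2=11  [Z2]
∂1: piv[dg,dl,dp,ds,dz,gj,gy] rk=7  ker:gl,gp,gs,gz,jl,jp,js,jz,lp,ls,lz,ps,pz,yz
∂2: piv[dgp,dlp,dlz,dps,dpz,gjs,glz,gyz,jpz,lps] rk=10  ker:lpz
rk∂_2=10

rank∂_2=10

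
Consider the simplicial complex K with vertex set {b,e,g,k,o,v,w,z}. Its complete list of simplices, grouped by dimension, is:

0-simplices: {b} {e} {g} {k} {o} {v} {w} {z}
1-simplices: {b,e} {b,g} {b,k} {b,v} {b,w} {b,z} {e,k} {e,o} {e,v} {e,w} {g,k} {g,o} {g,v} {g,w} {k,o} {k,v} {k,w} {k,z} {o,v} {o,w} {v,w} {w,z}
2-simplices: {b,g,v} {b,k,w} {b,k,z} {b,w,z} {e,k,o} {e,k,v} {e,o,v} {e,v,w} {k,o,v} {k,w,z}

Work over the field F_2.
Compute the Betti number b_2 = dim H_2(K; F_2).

n_0=8 n_1=22 n_2=10  [Z2]
∂1: piv[be,bg,bk,bv,bw,bz,eo] rk=7  ker:ek,ev,ew,gk,go,gv,gw,ko,kv,kw,kz,ov,ow,vw,wz
∂2: piv[bgv,bkw,bkz,bwz,eko,ekv,eov,evw] rk=8  ker:kov,kwz
b_2=(10−8)−0=2

b_2=2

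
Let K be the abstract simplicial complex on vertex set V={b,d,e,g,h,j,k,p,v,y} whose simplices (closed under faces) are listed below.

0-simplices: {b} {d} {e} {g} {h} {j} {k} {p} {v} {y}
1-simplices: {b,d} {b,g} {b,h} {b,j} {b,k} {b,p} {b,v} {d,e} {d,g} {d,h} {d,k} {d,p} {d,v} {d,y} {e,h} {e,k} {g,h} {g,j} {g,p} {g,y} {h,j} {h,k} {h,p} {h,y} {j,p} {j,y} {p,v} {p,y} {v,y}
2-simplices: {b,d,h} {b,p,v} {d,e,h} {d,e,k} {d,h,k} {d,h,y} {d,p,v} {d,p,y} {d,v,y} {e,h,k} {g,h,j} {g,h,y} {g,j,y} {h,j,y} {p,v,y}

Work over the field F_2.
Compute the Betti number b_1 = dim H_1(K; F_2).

n_0=10 n_1=29 n_2=15  [Z2]
∂1: piv[bd,bg,bh,bj,bk,bp,bv,de,dy] rk=9  ker:dg,dh,dk,dp,dv,eh,ek,gh,gj,gp,gy,hj,hk,hp,hy,jp,jy,pv,py,vy
∂2: piv[bdh,bpv,deh,dek,dhk,dhy,dpv,dpy,dvy,ghj,ghy,gjy] rk=12  ker:ehk,hjy,pvy
b_1=(29−9)−12=8

b_1=8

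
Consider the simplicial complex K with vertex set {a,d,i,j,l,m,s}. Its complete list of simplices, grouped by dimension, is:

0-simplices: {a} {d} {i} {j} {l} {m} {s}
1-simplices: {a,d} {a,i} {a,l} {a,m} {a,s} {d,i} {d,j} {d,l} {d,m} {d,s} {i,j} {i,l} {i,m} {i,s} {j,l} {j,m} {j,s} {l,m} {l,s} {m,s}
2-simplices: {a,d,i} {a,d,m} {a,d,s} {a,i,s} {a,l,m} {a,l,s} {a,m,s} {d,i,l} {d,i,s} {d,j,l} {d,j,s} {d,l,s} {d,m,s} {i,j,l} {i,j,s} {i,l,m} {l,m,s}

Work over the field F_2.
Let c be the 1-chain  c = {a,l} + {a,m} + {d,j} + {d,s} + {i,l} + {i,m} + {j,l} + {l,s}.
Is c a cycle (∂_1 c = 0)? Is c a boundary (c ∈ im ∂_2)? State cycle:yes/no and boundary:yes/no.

cycle:yes boundary:yes

n_0=7 n_1=20 n_2=17  [Z2]
∂1: piv[ad,ai,al,am,as,dj] rk=6  ker:di,dl,dm,ds,ij,il,im,is,jl,jm,js,lm,ls,ms
∂2: piv[adi,adm,ads,ais,alm,als,ams,dil,djl,djs,dls,ijl,ilm] rk=13  ker:dis,dms,ijs,lms
∂1c = 0
c vs im∂2: reduces to 0 ⇒ boundary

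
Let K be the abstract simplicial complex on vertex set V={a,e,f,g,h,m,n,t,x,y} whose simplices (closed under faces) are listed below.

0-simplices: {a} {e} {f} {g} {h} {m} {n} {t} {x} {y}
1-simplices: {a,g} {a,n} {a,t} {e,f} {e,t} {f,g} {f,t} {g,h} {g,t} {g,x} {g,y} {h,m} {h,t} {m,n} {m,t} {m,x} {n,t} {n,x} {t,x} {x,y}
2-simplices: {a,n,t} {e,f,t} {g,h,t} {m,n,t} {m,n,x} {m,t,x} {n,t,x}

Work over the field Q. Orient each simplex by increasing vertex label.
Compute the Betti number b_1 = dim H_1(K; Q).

b_1=5

n_0=10 n_1=20 n_2=7  [Q]
∂1: piv[ag,an,at,ef,et,gh,gx,gy,hm] rk=9  ker:fg,ft,gt,ht,mn,mt,mx,nt,nx,tx,xy
∂2: piv[ant,eft,ght,mnt,mnx,mtx] rk=6  ker:ntx
b_1=(20−9)−6=5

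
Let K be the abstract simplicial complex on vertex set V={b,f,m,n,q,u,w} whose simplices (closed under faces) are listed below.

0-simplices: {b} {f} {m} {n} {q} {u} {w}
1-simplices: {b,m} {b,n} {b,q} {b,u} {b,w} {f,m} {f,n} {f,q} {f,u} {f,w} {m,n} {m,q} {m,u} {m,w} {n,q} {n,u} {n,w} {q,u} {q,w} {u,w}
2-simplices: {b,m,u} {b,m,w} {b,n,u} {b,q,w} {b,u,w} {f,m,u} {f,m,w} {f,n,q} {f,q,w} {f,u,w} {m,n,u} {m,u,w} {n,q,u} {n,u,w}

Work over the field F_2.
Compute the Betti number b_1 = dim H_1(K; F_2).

n_0=7 n_1=20 n_2=14  [Z2]
∂1: piv[bm,bn,bq,bu,bw,fm] rk=6  ker:fn,fq,fu,fw,mn,mq,mu,mw,nq,nu,nw,qu,qw,uw
∂2: piv[bmu,bmw,bnu,bqw,buw,fmu,fmw,fnq,fqw,mnu,nqu,nuw] rk=12  ker:fuw,muw
b_1=(20−6)−12=2

b_1=2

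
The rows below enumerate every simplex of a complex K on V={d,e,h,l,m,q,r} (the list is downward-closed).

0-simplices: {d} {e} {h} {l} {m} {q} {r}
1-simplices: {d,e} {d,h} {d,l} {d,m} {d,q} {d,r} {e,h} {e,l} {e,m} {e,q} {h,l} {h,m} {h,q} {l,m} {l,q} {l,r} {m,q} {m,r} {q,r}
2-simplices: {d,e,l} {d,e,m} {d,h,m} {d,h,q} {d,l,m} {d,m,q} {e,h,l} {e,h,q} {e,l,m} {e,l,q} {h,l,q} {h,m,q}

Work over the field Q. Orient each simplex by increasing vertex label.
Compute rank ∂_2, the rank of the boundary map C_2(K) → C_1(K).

n_0=7 n_1=19 n_2=12  [Q]
∂1: piv[de,dh,dl,dm,dq,dr] rk=6  ker:eh,el,em,eq,hl,hm,hq,lm,lq,lr,mq,mr,qr
∂2: piv[del,dem,dhm,dhq,dlm,dmq,ehl,ehq,elq] rk=9  ker:elm,hlq,hmq
rk∂_2=9

rank∂_2=9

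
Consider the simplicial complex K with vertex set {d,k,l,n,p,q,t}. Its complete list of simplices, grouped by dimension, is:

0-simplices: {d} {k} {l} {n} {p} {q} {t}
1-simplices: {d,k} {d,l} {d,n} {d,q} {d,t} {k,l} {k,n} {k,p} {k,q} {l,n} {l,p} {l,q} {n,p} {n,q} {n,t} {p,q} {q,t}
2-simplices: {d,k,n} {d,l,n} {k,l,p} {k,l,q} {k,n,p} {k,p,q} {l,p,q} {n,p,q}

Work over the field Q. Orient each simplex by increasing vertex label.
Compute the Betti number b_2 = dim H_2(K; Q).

b_2=1

n_0=7 n_1=17 n_2=8  [Q]
∂1: piv[dk,dl,dn,dq,dt,kp] rk=6  ker:kl,kn,kq,ln,lp,lq,np,nq,nt,pq,qt
∂2: piv[dkn,dln,klp,klq,knp,kpq,npq] rk=7  ker:lpq
b_2=(8−7)−0=1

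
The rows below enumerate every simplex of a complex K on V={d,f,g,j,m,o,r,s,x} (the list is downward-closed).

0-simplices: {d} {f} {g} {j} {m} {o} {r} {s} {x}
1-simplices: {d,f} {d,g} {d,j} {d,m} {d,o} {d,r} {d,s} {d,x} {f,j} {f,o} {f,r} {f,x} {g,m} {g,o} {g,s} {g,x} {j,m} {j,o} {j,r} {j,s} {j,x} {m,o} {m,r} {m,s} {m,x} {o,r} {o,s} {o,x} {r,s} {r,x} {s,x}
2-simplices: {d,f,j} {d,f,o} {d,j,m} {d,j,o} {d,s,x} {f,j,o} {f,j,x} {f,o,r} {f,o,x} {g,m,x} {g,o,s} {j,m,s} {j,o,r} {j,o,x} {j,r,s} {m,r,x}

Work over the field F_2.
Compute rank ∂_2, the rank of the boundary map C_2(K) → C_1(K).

n_0=9 n_1=31 n_2=16  [Z2]
∂1: piv[df,dg,dj,dm,do,dr,ds,dx] rk=8  ker:fj,fo,fr,fx,gm,go,gs,gx,jm,jo,jr,js,jx,mo,mr,ms,mx,or,os,ox,rs,rx,sx
∂2: piv[dfj,dfo,djm,djo,dsx,fjx,for,fox,gmx,gos,jms,jor,jrs,mrx] rk=14  ker:fjo,jox
rk∂_2=14

rank∂_2=14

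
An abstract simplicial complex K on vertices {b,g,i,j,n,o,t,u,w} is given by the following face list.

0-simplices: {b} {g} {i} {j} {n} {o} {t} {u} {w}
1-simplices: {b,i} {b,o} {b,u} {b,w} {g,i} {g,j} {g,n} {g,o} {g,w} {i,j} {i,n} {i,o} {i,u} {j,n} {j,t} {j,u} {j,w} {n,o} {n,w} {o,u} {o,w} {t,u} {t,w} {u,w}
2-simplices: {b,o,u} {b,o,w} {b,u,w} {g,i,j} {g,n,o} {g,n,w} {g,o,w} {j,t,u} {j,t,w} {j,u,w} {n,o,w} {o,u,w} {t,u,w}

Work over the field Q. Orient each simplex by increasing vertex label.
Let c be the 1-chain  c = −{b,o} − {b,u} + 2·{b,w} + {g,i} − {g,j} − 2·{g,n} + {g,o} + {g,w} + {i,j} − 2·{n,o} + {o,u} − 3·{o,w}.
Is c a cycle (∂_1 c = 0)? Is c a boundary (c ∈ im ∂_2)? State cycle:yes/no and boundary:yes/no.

n_0=9 n_1=24 n_2=13  [Q]
∂1: piv[bi,bo,bu,bw,gi,gj,gn,jt] rk=8  ker:go,gw,ij,in,io,iu,jn,ju,jw,no,nw,ou,ow,tu,tw,uw
∂2: piv[bou,bow,buw,gij,gno,gnw,gow,jtu,jtw,juw] rk=10  ker:now,ouw,tuw
∂1c = 0
c vs im∂2: reduces to 0 ⇒ boundary

cycle:yes boundary:yes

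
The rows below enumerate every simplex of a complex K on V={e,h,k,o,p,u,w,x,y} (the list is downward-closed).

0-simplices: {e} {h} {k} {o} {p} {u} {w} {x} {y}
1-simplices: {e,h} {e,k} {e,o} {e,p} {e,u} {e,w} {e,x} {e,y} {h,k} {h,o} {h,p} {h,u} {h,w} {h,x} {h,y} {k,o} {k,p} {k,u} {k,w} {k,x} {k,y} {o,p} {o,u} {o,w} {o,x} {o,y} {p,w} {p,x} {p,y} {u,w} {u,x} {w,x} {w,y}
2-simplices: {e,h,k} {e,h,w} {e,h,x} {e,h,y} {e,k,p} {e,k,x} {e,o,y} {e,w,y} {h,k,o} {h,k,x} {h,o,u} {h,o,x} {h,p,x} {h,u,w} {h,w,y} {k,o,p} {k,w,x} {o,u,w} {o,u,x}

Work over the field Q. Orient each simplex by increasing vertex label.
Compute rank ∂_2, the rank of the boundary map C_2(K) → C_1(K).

n_0=9 n_1=33 n_2=19  [Q]
∂1: piv[eh,ek,eo,ep,eu,ew,ex,ey] rk=8  ker:hk,ho,hp,hu,hw,hx,hy,ko,kp,ku,kw,kx,ky,op,ou,ow,ox,oy,pw,px,py,uw,ux,wx,wy
∂2: piv[ehk,ehw,ehx,ehy,ekp,ekx,eoy,ewy,hko,hou,hox,hpx,huw,kop,kwx,ouw,oux] rk=17  ker:hkx,hwy
rk∂_2=17

rank∂_2=17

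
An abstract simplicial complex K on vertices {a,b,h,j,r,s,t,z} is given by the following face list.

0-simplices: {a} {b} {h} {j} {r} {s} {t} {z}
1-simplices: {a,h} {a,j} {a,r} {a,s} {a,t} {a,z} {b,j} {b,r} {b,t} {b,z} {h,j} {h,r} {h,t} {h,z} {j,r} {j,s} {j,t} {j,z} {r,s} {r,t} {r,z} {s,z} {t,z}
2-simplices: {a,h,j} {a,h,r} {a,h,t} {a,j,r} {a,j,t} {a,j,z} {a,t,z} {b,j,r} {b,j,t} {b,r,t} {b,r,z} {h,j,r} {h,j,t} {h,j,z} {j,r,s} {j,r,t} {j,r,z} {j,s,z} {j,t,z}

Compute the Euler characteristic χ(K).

χ(K)=4

n_0=8 n_1=23 n_2=19
χ=+8−23+19=4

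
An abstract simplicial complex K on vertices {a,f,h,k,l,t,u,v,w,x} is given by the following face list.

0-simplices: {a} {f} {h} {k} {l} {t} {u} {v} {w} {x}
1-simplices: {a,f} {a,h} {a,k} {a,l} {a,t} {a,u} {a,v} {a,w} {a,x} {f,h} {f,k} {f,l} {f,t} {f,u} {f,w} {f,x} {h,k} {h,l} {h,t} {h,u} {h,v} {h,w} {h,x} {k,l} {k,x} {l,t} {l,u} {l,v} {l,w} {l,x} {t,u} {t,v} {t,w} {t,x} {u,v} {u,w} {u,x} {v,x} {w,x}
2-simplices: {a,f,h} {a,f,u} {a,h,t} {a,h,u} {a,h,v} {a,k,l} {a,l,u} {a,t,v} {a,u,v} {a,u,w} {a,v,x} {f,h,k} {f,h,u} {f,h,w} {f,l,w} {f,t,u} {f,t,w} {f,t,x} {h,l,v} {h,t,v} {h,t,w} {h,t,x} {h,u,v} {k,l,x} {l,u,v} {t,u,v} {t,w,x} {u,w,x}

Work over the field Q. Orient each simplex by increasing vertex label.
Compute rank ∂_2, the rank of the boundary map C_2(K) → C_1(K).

n_0=10 n_1=39 n_2=28  [Q]
∂1: piv[af,ah,ak,al,at,au,av,aw,ax] rk=9  ker:fh,fk,fl,ft,fu,fw,fx,hk,hl,ht,hu,hv,hw,hx,kl,kx,lt,lu,lv,lw,lx,tu,tv,tw,tx,uv,uw,ux,vx,wx
∂2: piv[afh,afu,aht,ahu,ahv,akl,alu,atv,auv,auw,avx,fhk,fhw,flw,ftu,ftw,ftx,hlv,htw,htx,klx,luv,twx,uwx] rk=24  ker:fhu,htv,huv,tuv
rk∂_2=24

rank∂_2=24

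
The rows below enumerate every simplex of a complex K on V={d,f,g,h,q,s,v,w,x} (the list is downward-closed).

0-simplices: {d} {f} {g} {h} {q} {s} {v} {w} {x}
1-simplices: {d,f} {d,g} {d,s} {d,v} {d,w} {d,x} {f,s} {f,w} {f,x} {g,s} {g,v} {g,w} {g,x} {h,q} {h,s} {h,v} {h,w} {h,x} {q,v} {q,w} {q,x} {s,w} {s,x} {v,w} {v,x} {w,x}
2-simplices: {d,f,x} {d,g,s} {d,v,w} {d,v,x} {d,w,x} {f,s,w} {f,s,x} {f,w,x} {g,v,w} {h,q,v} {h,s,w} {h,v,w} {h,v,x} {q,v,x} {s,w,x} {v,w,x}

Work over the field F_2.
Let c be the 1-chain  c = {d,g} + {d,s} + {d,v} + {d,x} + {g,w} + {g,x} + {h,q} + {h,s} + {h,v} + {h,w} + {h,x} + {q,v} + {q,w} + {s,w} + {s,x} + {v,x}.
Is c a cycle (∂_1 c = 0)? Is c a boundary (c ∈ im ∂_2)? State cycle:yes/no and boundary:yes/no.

cycle:no boundary:no

n_0=9 n_1=26 n_2=16  [Z2]
∂1: piv[df,dg,ds,dv,dw,dx,hq,hs] rk=8  ker:fs,fw,fx,gs,gv,gw,gx,hv,hw,hx,qv,qw,qx,sw,sx,vw,vx,wx
∂2: piv[dfx,dgs,dvw,dvx,dwx,fsw,fsx,fwx,gvw,hqv,hsw,hvw,hvx,qvx] rk=14  ker:swx,vwx
∂1c = {g} + {h} + {q} + {x}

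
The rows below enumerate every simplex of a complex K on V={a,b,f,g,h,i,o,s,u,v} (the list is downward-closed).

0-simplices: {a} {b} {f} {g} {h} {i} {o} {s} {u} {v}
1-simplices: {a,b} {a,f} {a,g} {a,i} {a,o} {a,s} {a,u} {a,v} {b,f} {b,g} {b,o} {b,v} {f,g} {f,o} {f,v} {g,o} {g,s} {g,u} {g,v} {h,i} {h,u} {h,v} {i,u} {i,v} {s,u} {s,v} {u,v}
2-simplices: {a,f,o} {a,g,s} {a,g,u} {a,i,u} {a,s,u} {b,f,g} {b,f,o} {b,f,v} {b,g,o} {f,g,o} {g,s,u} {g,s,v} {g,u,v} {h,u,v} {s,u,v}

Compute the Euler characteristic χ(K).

n_0=10 n_1=27 n_2=15
χ=+10−27+15=-2

χ(K)=-2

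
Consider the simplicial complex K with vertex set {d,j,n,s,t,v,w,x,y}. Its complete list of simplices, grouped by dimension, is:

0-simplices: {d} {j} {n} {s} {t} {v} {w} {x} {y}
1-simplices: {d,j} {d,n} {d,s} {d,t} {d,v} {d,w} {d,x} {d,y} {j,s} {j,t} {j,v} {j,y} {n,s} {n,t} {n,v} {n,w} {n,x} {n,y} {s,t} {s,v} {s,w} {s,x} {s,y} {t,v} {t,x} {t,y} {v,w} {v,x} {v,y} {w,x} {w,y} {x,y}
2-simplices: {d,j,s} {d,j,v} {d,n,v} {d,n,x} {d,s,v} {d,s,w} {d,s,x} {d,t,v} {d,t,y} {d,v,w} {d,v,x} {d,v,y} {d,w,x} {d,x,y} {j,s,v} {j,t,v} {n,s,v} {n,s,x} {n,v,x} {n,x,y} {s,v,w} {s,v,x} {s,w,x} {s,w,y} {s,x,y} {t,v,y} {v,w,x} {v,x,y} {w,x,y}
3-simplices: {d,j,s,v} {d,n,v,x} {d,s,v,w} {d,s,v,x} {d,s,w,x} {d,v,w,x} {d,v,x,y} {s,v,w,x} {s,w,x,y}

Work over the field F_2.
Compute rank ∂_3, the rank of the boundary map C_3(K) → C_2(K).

n_0=9 n_1=32 n_2=29 n_3=9  [Z2]
∂1: piv[dj,dn,ds,dt,dv,dw,dx,dy] rk=8  ker:js,jt,jv,jy,ns,nt,nv,nw,nx,ny,st,sv,sw,sx,sy,tv,tx,ty,vw,vx,vy,wx,wy,xy
∂2: piv[djs,djv,dnv,dnx,dsv,dsw,dsx,dtv,dty,dvw,dvx,dvy,dwx,dxy,jtv,nsv,nxy,swy,sxy] rk=19  ker:jsv,nsx,nvx,svw,svx,swx,tvy,vwx,vxy,wxy
∂3: piv[djsv,dnvx,dsvw,dsvx,dswx,dvwx,dvxy,swxy] rk=8  ker:svwx
rk∂_3=8

rank∂_3=8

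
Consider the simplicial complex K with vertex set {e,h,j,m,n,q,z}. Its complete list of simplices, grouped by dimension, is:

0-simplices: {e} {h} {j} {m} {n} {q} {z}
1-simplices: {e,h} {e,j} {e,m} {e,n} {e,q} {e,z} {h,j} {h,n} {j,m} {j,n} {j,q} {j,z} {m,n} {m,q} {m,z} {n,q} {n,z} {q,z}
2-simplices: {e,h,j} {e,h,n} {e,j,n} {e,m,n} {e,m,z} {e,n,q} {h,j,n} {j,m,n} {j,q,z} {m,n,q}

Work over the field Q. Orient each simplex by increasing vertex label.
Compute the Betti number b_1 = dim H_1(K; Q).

n_0=7 n_1=18 n_2=10  [Q]
∂1: piv[eh,ej,em,en,eq,ez] rk=6  ker:hj,hn,jm,jn,jq,jz,mn,mq,mz,nq,nz,qz
∂2: piv[ehj,ehn,ejn,emn,emz,enq,jmn,jqz,mnq] rk=9  ker:hjn
b_1=(18−6)−9=3

b_1=3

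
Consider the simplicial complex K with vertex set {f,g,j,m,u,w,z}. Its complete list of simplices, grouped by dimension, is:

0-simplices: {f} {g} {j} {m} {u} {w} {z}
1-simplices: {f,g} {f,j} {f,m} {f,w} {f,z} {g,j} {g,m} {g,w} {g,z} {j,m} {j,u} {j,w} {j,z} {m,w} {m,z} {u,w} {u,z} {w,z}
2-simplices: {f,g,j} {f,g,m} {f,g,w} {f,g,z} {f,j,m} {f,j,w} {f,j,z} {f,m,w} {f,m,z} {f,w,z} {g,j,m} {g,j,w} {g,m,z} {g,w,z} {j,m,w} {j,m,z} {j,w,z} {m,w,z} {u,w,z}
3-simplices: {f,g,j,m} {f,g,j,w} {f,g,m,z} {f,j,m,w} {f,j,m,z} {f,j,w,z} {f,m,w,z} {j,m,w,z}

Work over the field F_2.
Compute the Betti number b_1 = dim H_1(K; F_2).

b_1=1

n_0=7 n_1=18 n_2=19 n_3=8  [Z2]
∂1: piv[fg,fj,fm,fw,fz,ju] rk=6  ker:gj,gm,gw,gz,jm,jw,jz,mw,mz,uw,uz,wz
∂2: piv[fgj,fgm,fgw,fgz,fjm,fjw,fjz,fmw,fmz,fwz,uwz] rk=11  ker:gjm,gjw,gmz,gwz,jmw,jmz,jwz,mwz
∂3: piv[fgjm,fgjw,fgmz,fjmw,fjmz,fjwz,fmwz] rk=7  ker:jmwz
b_1=(18−6)−11=1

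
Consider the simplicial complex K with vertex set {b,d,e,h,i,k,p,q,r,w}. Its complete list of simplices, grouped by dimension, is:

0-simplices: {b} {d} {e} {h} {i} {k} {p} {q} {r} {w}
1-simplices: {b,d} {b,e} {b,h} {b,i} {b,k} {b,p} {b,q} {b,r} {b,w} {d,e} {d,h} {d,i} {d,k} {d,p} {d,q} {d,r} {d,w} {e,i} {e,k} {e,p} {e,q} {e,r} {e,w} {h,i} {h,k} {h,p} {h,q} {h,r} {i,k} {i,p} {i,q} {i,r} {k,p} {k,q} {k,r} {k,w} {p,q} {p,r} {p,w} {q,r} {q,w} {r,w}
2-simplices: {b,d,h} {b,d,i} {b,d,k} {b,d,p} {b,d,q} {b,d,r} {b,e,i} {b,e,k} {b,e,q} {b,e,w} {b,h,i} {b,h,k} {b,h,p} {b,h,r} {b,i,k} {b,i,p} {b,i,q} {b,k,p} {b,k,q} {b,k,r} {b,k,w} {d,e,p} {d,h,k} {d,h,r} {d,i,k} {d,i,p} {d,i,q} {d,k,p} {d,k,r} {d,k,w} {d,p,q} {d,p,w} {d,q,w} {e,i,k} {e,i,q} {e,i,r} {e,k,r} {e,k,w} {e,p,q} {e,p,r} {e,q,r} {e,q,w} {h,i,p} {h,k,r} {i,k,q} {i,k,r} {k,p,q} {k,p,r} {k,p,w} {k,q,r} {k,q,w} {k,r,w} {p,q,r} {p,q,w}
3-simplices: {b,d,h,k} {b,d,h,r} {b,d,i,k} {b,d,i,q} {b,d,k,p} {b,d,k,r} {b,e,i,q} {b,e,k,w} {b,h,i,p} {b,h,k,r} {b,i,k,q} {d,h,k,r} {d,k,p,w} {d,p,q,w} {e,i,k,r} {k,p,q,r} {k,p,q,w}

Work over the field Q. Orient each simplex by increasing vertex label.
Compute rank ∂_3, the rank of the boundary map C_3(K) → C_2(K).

rank∂_3=16

n_0=10 n_1=42 n_2=54 n_3=17  [Q]
∂1: piv[bd,be,bh,bi,bk,bp,bq,br,bw] rk=9  ker:de,dh,di,dk,dp,dq,dr,dw,ei,ek,ep,eq,er,ew,hi,hk,hp,hq,hr,ik,ip,iq,ir,kp,kq,kr,kw,pq,pr,pw,qr,qw,rw
∂2: piv[bdh,bdi,bdk,bdp,bdq,bdr,bei,bek,beq,bew,bhi,bhk,bhp,bhr,bik,bip,biq,bkp,bkq,bkr,bkw,dep,dkw,dpq,dpw,dqw,eir,ekr,epq,epr,eqr,krw] rk=32  ker:dhk,dhr,dik,dip,diq,dkp,dkr,eik,eiq,ekw,eqw,hip,hkr,ikq,ikr,kpq,kpr,kpw,kqr,kqw,pqr,pqw
∂3: piv[bdhk,bdhr,bdik,bdiq,bdkp,bdkr,beiq,bekw,bhip,bhkr,bikq,dkpw,dpqw,eikr,kpqr,kpqw] rk=16  ker:dhkr
rk∂_3=16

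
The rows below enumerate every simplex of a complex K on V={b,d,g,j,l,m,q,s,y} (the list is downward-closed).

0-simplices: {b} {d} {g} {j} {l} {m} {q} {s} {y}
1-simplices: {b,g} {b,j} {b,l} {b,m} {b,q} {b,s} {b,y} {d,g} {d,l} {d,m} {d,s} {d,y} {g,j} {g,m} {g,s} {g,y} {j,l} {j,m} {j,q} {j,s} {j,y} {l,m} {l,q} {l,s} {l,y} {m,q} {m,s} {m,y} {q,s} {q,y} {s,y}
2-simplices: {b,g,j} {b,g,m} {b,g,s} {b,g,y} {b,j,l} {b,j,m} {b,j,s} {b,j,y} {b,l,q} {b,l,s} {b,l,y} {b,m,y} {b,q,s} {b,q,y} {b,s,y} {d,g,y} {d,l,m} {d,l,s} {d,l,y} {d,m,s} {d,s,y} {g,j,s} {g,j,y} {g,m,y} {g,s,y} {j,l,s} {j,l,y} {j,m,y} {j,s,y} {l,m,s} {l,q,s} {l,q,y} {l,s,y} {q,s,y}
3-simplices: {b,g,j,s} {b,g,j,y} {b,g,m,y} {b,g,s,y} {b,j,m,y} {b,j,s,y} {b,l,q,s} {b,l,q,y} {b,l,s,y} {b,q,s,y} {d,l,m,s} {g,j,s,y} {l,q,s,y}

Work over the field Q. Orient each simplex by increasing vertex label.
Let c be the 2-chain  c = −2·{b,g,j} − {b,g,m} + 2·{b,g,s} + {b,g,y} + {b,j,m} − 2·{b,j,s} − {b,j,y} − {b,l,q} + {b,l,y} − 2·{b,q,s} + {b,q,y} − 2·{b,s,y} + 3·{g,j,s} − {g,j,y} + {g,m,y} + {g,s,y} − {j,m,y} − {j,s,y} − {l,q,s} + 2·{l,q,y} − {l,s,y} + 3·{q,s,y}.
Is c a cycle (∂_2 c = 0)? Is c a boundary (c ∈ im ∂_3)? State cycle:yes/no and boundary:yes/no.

n_0=9 n_1=31 n_2=34 n_3=13  [Q]
∂1: piv[bg,bj,bl,bm,bq,bs,by,dg] rk=8  ker:dl,dm,ds,dy,gj,gm,gs,gy,jl,jm,jq,js,jy,lm,lq,ls,ly,mq,ms,my,qs,qy,sy
∂2: piv[bgj,bgm,bgs,bgy,bjl,bjm,bjs,bjy,blq,bls,bly,bmy,bqs,bqy,bsy,dgy,dlm,dls,dly,dms] rk=20  ker:dsy,gjs,gjy,gmy,gsy,jls,jly,jmy,jsy,lms,lqs,lqy,lsy,qsy
∂3: piv[bgjs,bgjy,bgmy,bgsy,bjmy,bjsy,blqs,blqy,blsy,bqsy,dlms] rk=11  ker:gjsy,lqsy
∂2c = 0
c vs im∂3: reduces to 0 ⇒ boundary

cycle:yes boundary:yes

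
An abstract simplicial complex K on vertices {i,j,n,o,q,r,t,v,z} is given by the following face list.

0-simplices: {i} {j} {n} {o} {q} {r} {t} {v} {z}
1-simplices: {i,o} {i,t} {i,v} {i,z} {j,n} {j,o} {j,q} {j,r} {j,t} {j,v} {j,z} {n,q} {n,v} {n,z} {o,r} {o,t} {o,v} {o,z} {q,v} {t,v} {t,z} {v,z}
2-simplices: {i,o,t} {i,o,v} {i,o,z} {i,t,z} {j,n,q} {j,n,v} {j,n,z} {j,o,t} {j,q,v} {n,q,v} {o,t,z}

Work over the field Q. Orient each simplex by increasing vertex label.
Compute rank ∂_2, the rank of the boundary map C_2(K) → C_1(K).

n_0=9 n_1=22 n_2=11  [Q]
∂1: piv[io,it,iv,iz,jn,jo,jq,jr] rk=8  ker:jt,jv,jz,nq,nv,nz,or,ot,ov,oz,qv,tv,tz,vz
∂2: piv[iot,iov,ioz,itz,jnq,jnv,jnz,jot,jqv] rk=9  ker:nqv,otz
rk∂_2=9

rank∂_2=9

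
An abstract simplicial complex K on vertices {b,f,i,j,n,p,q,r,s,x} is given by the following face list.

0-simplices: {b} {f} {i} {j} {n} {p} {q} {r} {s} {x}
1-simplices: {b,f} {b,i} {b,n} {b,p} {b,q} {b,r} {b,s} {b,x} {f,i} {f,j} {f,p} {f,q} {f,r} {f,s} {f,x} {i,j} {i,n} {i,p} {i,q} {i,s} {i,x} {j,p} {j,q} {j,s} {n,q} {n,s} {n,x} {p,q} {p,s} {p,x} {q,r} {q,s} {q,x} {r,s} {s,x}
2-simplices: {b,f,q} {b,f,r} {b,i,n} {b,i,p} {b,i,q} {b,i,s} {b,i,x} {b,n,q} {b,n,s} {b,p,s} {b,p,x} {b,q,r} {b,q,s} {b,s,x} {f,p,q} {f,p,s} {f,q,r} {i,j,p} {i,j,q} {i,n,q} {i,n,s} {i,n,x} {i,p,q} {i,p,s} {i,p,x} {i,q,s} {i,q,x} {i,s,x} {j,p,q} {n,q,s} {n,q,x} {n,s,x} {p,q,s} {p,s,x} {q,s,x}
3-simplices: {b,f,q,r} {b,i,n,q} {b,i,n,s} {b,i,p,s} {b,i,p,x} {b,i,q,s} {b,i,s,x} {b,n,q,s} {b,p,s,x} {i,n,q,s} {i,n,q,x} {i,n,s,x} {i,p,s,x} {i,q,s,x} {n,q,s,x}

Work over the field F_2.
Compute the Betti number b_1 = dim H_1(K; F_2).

n_0=10 n_1=35 n_2=35 n_3=15  [Z2]
∂1: piv[bf,bi,bn,bp,bq,br,bs,bx,fj] rk=9  ker:fi,fp,fq,fr,fs,fx,ij,in,ip,iq,is,ix,jp,jq,js,nq,ns,nx,pq,ps,px,qr,qs,qx,rs,sx
∂2: piv[bfq,bfr,bin,bip,biq,bis,bix,bnq,bns,bps,bpx,bqr,bqs,bsx,fpq,fps,ijp,ijq,inx,ipq,iqx] rk=21  ker:fqr,inq,ins,ips,ipx,iqs,isx,jpq,nqs,nqx,nsx,pqs,psx,qsx
∂3: piv[bfqr,binq,bins,bips,bipx,biqs,bisx,bnqs,bpsx,inqx,insx,iqsx] rk=12  ker:inqs,ipsx,nqsx
b_1=(35−9)−21=5

b_1=5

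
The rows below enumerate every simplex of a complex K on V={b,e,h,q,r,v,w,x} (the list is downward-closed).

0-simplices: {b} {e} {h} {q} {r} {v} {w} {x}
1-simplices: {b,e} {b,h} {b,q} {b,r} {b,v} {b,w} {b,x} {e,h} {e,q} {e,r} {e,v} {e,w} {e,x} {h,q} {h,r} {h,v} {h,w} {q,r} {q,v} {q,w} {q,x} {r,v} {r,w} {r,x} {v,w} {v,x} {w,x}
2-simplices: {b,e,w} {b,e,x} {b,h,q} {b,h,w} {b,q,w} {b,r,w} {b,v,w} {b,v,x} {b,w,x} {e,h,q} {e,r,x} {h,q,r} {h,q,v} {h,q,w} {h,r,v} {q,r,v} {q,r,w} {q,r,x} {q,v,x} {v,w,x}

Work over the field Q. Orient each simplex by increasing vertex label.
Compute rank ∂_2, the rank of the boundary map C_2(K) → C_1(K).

rank∂_2=17

n_0=8 n_1=27 n_2=20  [Q]
∂1: piv[be,bh,bq,br,bv,bw,bx] rk=7  ker:eh,eq,er,ev,ew,ex,hq,hr,hv,hw,qr,qv,qw,qx,rv,rw,rx,vw,vx,wx
∂2: piv[bew,bex,bhq,bhw,bqw,brw,bvw,bvx,bwx,ehq,erx,hqr,hqv,hrv,qrw,qrx,qvx] rk=17  ker:hqw,qrv,vwx
rk∂_2=17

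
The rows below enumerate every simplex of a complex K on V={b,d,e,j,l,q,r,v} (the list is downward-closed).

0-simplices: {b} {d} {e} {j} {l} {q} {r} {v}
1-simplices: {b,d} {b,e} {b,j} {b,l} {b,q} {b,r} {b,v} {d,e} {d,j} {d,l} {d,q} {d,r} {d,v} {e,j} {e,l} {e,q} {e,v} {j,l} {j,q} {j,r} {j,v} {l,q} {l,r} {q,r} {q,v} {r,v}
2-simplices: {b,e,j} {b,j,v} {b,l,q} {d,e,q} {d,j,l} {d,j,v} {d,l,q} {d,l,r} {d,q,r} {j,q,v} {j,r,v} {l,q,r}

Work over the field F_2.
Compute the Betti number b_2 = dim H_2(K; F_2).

b_2=1

n_0=8 n_1=26 n_2=12  [Z2]
∂1: piv[bd,be,bj,bl,bq,br,bv] rk=7  ker:de,dj,dl,dq,dr,dv,ej,el,eq,ev,jl,jq,jr,jv,lq,lr,qr,qv,rv
∂2: piv[bej,bjv,blq,deq,djl,djv,dlq,dlr,dqr,jqv,jrv] rk=11  ker:lqr
b_2=(12−11)−0=1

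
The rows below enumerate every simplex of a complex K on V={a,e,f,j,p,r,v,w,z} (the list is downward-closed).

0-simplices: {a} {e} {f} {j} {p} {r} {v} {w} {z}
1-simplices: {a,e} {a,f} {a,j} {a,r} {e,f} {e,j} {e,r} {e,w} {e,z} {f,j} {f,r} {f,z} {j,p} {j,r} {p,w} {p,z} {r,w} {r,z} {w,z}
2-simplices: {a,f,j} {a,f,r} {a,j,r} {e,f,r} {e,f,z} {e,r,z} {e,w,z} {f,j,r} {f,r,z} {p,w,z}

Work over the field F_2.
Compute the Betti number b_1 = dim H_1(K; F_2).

b_1=4

n_0=9 n_1=19 n_2=10  [Z2]
∂1: piv[ae,af,aj,ar,ew,ez,jp] rk=7  ker:ef,ej,er,fj,fr,fz,jr,pw,pz,rw,rz,wz
∂2: piv[afj,afr,ajr,efr,efz,erz,ewz,pwz] rk=8  ker:fjr,frz
b_1=(19−7)−8=4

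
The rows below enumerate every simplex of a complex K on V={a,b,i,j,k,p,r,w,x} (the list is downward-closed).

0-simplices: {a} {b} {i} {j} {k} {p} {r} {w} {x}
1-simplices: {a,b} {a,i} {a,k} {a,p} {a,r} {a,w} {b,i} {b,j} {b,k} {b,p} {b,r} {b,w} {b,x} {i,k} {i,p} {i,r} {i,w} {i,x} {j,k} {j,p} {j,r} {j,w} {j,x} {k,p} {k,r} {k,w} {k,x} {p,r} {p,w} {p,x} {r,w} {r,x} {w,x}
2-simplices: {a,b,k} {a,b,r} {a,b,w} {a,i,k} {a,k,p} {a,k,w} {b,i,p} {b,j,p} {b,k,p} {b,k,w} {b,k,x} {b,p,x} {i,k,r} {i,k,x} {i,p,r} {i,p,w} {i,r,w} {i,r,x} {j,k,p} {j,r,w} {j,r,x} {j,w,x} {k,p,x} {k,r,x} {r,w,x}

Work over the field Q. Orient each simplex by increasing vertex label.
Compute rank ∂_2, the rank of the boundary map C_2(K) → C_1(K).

n_0=9 n_1=33 n_2=25  [Q]
∂1: piv[ab,ai,ak,ap,ar,aw,bj,bx] rk=8  ker:bi,bk,bp,br,bw,ik,ip,ir,iw,ix,jk,jp,jr,jw,jx,kp,kr,kw,kx,pr,pw,px,rw,rx,wx
∂2: piv[abk,abr,abw,aik,akp,akw,bip,bjp,bkp,bkx,bpx,ikr,ikx,ipr,ipw,irw,irx,jkp,jrw,jrx,jwx] rk=21  ker:bkw,kpx,krx,rwx
rk∂_2=21

rank∂_2=21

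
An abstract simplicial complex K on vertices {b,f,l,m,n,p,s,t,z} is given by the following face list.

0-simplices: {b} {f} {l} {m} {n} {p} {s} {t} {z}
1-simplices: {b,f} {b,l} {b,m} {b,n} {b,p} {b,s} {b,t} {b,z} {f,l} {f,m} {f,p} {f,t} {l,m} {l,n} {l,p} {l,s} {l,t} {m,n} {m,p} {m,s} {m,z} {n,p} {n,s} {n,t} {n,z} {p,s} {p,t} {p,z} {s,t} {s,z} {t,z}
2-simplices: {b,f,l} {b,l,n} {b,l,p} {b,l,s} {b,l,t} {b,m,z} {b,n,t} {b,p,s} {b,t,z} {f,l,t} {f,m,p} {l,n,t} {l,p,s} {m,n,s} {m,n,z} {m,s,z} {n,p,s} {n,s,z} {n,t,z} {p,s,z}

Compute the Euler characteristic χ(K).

χ(K)=-2

n_0=9 n_1=31 n_2=20
χ=+9−31+20=-2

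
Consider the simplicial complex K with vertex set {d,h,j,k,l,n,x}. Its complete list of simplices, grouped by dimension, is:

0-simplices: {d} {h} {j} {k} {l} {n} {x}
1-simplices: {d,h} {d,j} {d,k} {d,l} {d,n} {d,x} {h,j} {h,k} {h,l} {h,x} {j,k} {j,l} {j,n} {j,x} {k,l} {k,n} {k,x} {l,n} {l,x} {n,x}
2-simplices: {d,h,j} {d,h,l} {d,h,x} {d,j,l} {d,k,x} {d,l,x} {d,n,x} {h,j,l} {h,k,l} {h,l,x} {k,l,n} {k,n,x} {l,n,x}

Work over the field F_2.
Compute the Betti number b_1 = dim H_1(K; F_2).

n_0=7 n_1=20 n_2=13  [Z2]
∂1: piv[dh,dj,dk,dl,dn,dx] rk=6  ker:hj,hk,hl,hx,jk,jl,jn,jx,kl,kn,kx,ln,lx,nx
∂2: piv[dhj,dhl,dhx,djl,dkx,dlx,dnx,hkl,kln,knx,lnx] rk=11  ker:hjl,hlx
b_1=(20−6)−11=3

b_1=3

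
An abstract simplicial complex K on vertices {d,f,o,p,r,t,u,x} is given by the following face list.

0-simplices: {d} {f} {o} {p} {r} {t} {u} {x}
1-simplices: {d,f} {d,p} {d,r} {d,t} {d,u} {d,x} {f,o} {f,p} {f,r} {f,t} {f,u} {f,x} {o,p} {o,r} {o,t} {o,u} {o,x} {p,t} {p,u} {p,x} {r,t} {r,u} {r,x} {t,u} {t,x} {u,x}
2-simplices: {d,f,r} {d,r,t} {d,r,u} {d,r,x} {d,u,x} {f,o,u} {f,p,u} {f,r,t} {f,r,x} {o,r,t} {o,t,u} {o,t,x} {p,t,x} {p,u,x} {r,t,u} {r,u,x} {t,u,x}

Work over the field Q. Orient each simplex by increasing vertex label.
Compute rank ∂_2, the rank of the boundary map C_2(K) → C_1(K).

rank∂_2=16

n_0=8 n_1=26 n_2=17  [Q]
∂1: piv[df,dp,dr,dt,du,dx,fo] rk=7  ker:fp,fr,ft,fu,fx,op,or,ot,ou,ox,pt,pu,px,rt,ru,rx,tu,tx,ux
∂2: piv[dfr,drt,dru,drx,dux,fou,fpu,frt,frx,ort,otu,otx,ptx,pux,rtu,tux] rk=16  ker:rux
rk∂_2=16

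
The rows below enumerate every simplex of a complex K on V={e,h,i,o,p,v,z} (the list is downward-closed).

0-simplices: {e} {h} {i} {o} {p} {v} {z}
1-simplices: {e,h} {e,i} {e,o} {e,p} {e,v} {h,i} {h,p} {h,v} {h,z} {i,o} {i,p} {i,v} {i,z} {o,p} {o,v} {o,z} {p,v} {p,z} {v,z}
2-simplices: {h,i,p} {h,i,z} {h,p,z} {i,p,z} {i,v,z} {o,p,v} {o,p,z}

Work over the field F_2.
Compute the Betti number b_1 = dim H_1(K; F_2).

n_0=7 n_1=19 n_2=7  [Z2]
∂1: piv[eh,ei,eo,ep,ev,hz] rk=6  ker:hi,hp,hv,io,ip,iv,iz,op,ov,oz,pv,pz,vz
∂2: piv[hip,hiz,hpz,ivz,opv,opz] rk=6  ker:ipz
b_1=(19−6)−6=7

b_1=7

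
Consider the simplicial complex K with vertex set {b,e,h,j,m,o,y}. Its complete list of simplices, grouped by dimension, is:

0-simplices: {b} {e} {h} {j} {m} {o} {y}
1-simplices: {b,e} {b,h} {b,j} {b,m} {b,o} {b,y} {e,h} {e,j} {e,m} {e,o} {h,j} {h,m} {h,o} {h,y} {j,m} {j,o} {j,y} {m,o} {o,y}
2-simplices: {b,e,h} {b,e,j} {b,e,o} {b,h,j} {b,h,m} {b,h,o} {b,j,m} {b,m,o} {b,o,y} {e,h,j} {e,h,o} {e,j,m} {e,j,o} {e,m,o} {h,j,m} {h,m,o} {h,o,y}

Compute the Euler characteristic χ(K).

n_0=7 n_1=19 n_2=17
χ=+7−19+17=5

χ(K)=5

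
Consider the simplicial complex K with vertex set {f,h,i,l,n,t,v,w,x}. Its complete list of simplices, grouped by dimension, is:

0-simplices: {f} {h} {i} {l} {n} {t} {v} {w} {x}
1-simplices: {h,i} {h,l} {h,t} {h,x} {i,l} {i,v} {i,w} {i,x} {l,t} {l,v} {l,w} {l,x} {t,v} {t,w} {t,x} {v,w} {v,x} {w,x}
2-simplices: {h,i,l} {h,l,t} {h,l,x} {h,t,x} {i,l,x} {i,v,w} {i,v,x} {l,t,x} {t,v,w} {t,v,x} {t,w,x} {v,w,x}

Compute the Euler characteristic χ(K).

n_0=9 n_1=18 n_2=12
χ=+9−18+12=3

χ(K)=3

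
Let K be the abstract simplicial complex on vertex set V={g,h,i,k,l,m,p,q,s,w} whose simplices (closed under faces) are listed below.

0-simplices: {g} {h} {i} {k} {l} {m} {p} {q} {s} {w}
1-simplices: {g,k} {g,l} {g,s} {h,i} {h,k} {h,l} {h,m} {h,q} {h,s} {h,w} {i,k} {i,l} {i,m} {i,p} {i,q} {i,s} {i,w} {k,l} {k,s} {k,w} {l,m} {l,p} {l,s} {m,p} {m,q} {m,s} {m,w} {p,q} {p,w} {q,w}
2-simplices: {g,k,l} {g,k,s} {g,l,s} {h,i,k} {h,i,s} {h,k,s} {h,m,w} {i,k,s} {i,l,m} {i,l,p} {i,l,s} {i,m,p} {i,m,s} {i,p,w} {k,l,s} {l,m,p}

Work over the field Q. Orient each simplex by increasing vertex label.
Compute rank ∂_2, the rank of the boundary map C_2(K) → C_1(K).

n_0=10 n_1=30 n_2=16  [Q]
∂1: piv[gk,gl,gs,hi,hk,hm,hq,hw,ip] rk=9  ker:hl,hs,ik,il,im,iq,is,iw,kl,ks,kw,lm,lp,ls,mp,mq,ms,mw,pq,pw,qw
∂2: piv[gkl,gks,gls,hik,his,hks,hmw,ilm,ilp,ils,imp,ims,ipw] rk=13  ker:iks,kls,lmp
rk∂_2=13

rank∂_2=13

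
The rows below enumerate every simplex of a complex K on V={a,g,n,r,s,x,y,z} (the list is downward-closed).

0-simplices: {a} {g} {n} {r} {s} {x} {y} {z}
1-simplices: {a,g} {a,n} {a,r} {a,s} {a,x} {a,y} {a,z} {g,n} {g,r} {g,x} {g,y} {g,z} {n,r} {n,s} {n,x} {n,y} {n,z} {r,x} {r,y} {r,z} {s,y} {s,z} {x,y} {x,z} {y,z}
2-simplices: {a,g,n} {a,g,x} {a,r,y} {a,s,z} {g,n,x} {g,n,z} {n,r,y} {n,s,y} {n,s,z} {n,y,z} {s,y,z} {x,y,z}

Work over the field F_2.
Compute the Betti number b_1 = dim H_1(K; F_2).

b_1=7

n_0=8 n_1=25 n_2=12  [Z2]
∂1: piv[ag,an,ar,as,ax,ay,az] rk=7  ker:gn,gr,gx,gy,gz,nr,ns,nx,ny,nz,rx,ry,rz,sy,sz,xy,xz,yz
∂2: piv[agn,agx,ary,asz,gnx,gnz,nry,nsy,nsz,nyz,xyz] rk=11  ker:syz
b_1=(25−7)−11=7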